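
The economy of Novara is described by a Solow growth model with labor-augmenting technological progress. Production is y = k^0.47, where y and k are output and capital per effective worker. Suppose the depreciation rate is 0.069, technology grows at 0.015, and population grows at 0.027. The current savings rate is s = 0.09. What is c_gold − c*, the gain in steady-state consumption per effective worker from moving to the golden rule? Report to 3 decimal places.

n + g + δ = 0.027 + 0.015 + 0.069 = 0.111.
Current steady state (s = 0.09): k* = (0.09/0.111)^(1/0.53) ≈ 0.6732, y* = 0.6732^0.47 ≈ 0.8303, c* = (1−0.09)·0.8303 ≈ 0.7556.
Setting f'(k) = n+g+δ gives 0.47·k^(0.47−1) = 0.111, hence k_gold = (0.47/0.111)^(1/0.53) ≈ 15.2263.
y_gold = 15.2263^0.47 ≈ 3.5960, c_gold = y_gold − 0.111·k_gold ≈ 1.9059.
Gain: Δc = 1.9059 − 0.7556 ≈ 1.1503.

Δc ≈ 1.150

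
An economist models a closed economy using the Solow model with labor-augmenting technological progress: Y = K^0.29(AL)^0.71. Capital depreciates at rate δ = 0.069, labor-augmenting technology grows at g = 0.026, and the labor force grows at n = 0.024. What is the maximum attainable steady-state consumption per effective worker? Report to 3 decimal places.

c_gold ≈ 1.022

n + g + δ = 0.024 + 0.026 + 0.069 = 0.119.
Maximizing c = f(k) − (n+g+δ)·k gives f'(k) = n+g+δ, i.e. 0.29·k^(0.29−1) = 0.119, so k_gold = (0.29/0.119)^(1/0.71) ≈ 3.5064.
y_gold = 3.5064^0.29 ≈ 1.4388.
c_gold = y_gold − (n+g+δ)·k_gold = 1.4388 − 0.119·3.5064 ≈ 1.0216.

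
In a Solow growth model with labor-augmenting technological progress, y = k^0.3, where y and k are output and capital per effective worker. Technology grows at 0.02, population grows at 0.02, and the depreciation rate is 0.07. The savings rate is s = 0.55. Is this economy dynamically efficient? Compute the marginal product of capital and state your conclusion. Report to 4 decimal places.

dynamically inefficient; MPK ≈ 0.0600

Capital per effective worker breaks even when investment replaces (n + g + δ)·k; here n + g + δ = 0.11.
Steady-state k*: s·k^0.3 = 0.11·k gives k* = (0.55/0.11)^(1/0.7) ≈ 9.9662.
MPK = 0.3·9.9662^(-0.7) ≈ 0.0600.
MPK < n+g+δ = 0.11, so the economy is dynamically inefficient (over-saving).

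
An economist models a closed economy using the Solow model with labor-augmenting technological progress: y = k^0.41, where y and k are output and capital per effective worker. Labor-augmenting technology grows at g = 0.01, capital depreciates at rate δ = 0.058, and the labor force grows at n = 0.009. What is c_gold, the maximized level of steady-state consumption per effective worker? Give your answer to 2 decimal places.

c_gold ≈ 1.89

The effective depreciation rate is n + g + δ = 0.009 + 0.01 + 0.058 = 0.077.
Golden rule sets MPK = n+g+δ: 0.41·k^(0.41−1) = 0.077, so k_gold = (0.41/0.077)^(1/0.59) ≈ 17.0218.
y_gold = 17.0218^0.41 ≈ 3.1968.
c_gold = y_gold − (n+g+δ)·k_gold = 3.1968 − 0.077·17.0218 ≈ 1.8861.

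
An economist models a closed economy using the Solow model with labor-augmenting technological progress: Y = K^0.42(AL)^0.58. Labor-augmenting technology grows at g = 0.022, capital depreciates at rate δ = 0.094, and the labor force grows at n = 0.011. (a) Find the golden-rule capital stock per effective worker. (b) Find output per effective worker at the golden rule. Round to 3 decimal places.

(a) k_gold ≈ 7.863; (b) y_gold ≈ 2.378

Break-even investment rate: n + g + δ = 0.011 + 0.022 + 0.094 = 0.127.
Setting f'(k) = n+g+δ gives 0.42·k^(0.42−1) = 0.127, hence k_gold = (0.42/0.127)^(1/0.58) ≈ 7.8631.
y_gold = 7.8631^0.42 ≈ 2.3777.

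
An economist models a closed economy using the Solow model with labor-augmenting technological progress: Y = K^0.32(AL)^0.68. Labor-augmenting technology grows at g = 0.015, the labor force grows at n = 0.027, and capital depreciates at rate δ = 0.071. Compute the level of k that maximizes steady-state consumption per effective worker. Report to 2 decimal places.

The effective depreciation rate is n + g + δ = 0.027 + 0.015 + 0.071 = 0.113.
Golden rule sets MPK = n+g+δ: 0.32·k^(0.32−1) = 0.113, so k_gold = (0.32/0.113)^(1/0.68) ≈ 4.6218.

k_gold ≈ 4.62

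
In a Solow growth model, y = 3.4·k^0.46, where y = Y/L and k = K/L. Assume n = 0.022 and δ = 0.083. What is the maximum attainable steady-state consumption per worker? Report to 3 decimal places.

The effective depreciation rate is n + δ = 0.022 + 0.083 = 0.105.
Setting f'(k) = n+δ gives 0.46·3.4·k^(0.46−1) = 0.105, hence k_gold = (0.46·3.4/0.105)^(1/0.54) ≈ 148.6997.
y_gold = 3.4·148.6997^0.46 ≈ 33.9423.
c_gold = y_gold − (n+δ)·k_gold = 33.9423 − 0.105·148.6997 ≈ 18.3289.

c_gold ≈ 18.329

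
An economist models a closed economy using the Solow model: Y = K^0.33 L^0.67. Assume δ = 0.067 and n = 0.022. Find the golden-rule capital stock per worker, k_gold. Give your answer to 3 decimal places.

The effective depreciation rate is n + δ = 0.022 + 0.067 = 0.089.
Golden rule sets MPK = n+δ: 0.33·k^(0.33−1) = 0.089, so k_gold = (0.33/0.089)^(1/0.67) ≈ 7.0703.

k_gold ≈ 7.070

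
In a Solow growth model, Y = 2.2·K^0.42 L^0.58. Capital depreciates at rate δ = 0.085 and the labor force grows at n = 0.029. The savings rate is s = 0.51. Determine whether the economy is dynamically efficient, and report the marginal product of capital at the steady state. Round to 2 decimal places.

n + δ = 0.029 + 0.085 = 0.114.
Steady-state k*: s·A·k^0.42 = 0.114·k gives k* = (0.51·2.2/0.114)^(1/0.58) ≈ 51.5491.
MPK = 0.42·2.2·51.5491^(-0.58) ≈ 0.0939.
MPK < n+δ = 0.114, so the economy is dynamically inefficient (over-saving).

dynamically inefficient; MPK ≈ 0.09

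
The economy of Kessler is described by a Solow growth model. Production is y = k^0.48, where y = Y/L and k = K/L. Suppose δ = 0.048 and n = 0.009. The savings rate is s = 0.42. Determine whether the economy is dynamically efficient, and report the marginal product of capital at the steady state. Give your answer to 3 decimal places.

The effective depreciation rate is n + δ = 0.009 + 0.048 = 0.057.
Steady-state k*: s·k^0.48 = 0.057·k gives k* = (0.42/0.057)^(1/0.52) ≈ 46.5616.
MPK = 0.48·46.5616^(-0.52) ≈ 0.0651.
MPK > n+δ = 0.057, so the economy is dynamically efficient (under-saving).

dynamically efficient; MPK ≈ 0.065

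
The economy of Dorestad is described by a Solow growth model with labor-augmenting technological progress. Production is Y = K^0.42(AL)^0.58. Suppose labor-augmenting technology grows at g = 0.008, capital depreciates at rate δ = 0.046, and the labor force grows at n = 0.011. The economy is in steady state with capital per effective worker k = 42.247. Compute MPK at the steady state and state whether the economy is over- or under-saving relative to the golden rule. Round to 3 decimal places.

over-saving; MPK ≈ 0.048

The effective depreciation rate is n + g + δ = 0.011 + 0.008 + 0.046 = 0.065.
MPK = 0.42·k^(0.42−1) = 0.42·42.247^(-0.58) ≈ 0.0479.
MPK < 0.065, so the economy is dynamically inefficient (over-saving).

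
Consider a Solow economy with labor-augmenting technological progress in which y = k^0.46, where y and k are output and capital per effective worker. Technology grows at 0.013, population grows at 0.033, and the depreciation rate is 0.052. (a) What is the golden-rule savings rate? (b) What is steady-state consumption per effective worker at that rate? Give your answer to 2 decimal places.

The effective depreciation rate is n + g + δ = 0.033 + 0.013 + 0.052 = 0.098.
For Cobb-Douglas, s_gold equals capital's share: s_gold = 0.46.
Maximizing c = f(k) − (n+g+δ)·k gives f'(k) = n+g+δ, i.e. 0.46·k^(0.46−1) = 0.098, so k_gold = (0.46/0.098)^(1/0.54) ≈ 17.5217.
y_gold = 17.5217^0.46 ≈ 3.7329; c_gold = (1−0.46)·y_gold ≈ 2.0158.

(a) s_gold = 0.46; (b) c_gold ≈ 2.02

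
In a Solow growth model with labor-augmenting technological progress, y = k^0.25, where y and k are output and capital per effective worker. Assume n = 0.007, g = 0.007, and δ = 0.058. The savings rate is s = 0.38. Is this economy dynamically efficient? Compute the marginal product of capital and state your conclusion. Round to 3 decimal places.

dynamically inefficient; MPK ≈ 0.047

The effective depreciation rate is n + g + δ = 0.007 + 0.007 + 0.058 = 0.072.
Steady-state k*: s·k^0.25 = 0.072·k gives k* = (0.38/0.072)^(1/0.75) ≈ 9.1890.
MPK = 0.25·9.1890^(-0.75) ≈ 0.0474.
MPK < n+g+δ = 0.072, so the economy is dynamically inefficient (over-saving).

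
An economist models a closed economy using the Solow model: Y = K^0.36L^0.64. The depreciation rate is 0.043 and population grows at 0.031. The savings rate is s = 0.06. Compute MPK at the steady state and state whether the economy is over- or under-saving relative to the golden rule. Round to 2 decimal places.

Break-even investment rate: n + δ = 0.031 + 0.043 = 0.074.
Steady-state k*: s·k^0.36 = 0.074·k gives k* = (0.06/0.074)^(1/0.64) ≈ 0.7206.
MPK = 0.36·0.7206^(-0.64) ≈ 0.4440.
MPK > n+δ = 0.074, so the economy is dynamically efficient (under-saving).

under-saving; MPK ≈ 0.44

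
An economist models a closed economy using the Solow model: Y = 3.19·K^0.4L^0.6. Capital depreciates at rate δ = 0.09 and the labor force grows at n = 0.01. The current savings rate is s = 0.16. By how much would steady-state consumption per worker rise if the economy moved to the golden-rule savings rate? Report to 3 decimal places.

Δc ≈ 2.508

Break-even investment rate: n + δ = 0.01 + 0.09 = 0.1.
Current steady state (s = 0.16): k* = (0.16·3.19/0.1)^(1/0.6) ≈ 15.1304, y* = 3.19·15.1304^0.4 ≈ 9.4565, c* = (1−0.16)·9.4565 ≈ 7.9435.
At the golden rule the marginal product of capital equals n+δ: 0.4·3.19·k^(0.4−1) = 0.1. Solving, k_gold = (0.4·3.19/0.1)^(1/0.6) ≈ 69.6762.
y_gold = 3.19·69.6762^0.4 ≈ 17.4191, c_gold = y_gold − 0.1·k_gold ≈ 10.4514.
Gain: Δc = 10.4514 − 7.9435 ≈ 2.5080.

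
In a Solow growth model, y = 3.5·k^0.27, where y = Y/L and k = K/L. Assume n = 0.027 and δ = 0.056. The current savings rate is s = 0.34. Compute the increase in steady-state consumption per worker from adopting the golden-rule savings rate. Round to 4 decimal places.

Δc ≈ 0.0969

Break-even investment rate: n + δ = 0.027 + 0.056 = 0.083.
Current steady state (s = 0.34): k* = (0.34·3.5/0.083)^(1/0.73) ≈ 38.3887, y* = 3.5·38.3887^0.27 ≈ 9.3714, c* = (1−0.34)·9.3714 ≈ 6.1851.
At the golden rule the marginal product of capital equals n+δ: 0.27·3.5·k^(0.27−1) = 0.083. Solving, k_gold = (0.27·3.5/0.083)^(1/0.73) ≈ 27.9937.
y_gold = 3.5·27.9937^0.27 ≈ 8.6055, c_gold = y_gold − 0.083·k_gold ≈ 6.2820.
Gain: Δc = 6.2820 − 6.1851 ≈ 0.0969.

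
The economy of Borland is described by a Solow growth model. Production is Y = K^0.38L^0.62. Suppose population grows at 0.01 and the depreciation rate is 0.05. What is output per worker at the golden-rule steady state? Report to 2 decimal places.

y_gold ≈ 3.10

n + δ = 0.01 + 0.05 = 0.06.
At the golden rule the marginal product of capital equals n+δ: 0.38·k^(0.38−1) = 0.06. Solving, k_gold = (0.38/0.06)^(1/0.62) ≈ 19.6316.
Output: y_gold = k_gold^0.38 = 19.6316^0.38 ≈ 3.0997.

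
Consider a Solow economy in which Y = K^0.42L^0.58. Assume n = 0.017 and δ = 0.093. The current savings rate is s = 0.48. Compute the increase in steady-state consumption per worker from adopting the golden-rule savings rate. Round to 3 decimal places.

Δc ≈ 0.019

n + δ = 0.017 + 0.093 = 0.11.
Current steady state (s = 0.48): k* = (0.48/0.11)^(1/0.58) ≈ 12.6820, y* = 12.6820^0.42 ≈ 2.9063, c* = (1−0.48)·2.9063 ≈ 1.5113.
Golden rule sets MPK = n+δ: 0.42·k^(0.42−1) = 0.11, so k_gold = (0.42/0.11)^(1/0.58) ≈ 10.0740.
y_gold = 10.0740^0.42 ≈ 2.6384, c_gold = y_gold − 0.11·k_gold ≈ 1.5303.
Gain: Δc = 1.5303 − 1.5113 ≈ 0.0190.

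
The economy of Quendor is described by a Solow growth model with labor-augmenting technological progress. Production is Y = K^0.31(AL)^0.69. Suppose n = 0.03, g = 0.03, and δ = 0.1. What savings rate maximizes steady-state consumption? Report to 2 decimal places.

Capital per effective worker breaks even when investment replaces (n + g + δ)·k; here n + g + δ = 0.16.
At the golden rule MPK = n+g+δ, and in any Cobb-Douglas steady state s = (n+g+δ)·k/y = MPK·k/y = capital's share 0.31.

s_gold = 0.31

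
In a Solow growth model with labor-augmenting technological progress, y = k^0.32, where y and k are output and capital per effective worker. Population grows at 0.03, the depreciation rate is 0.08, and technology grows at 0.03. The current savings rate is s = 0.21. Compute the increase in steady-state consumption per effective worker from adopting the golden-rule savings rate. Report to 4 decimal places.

Capital per effective worker breaks even when investment replaces (n + g + δ)·k; here n + g + δ = 0.14.
Current steady state (s = 0.21): k* = (0.21/0.14)^(1/0.68) ≈ 1.8153, y* = 1.8153^0.32 ≈ 1.2102, c* = (1−0.21)·1.2102 ≈ 0.9561.
Golden rule sets MPK = n+g+δ: 0.32·k^(0.32−1) = 0.14, so k_gold = (0.32/0.14)^(1/0.68) ≈ 3.3727.
y_gold = 3.3727^0.32 ≈ 1.4755, c_gold = y_gold − 0.14·k_gold ≈ 1.0034.
Gain: Δc = 1.0034 − 0.9561 ≈ 0.0473.

Δc ≈ 0.0473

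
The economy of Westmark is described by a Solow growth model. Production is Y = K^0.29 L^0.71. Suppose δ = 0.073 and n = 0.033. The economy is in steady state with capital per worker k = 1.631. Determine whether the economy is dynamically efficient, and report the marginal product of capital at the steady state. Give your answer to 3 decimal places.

The effective depreciation rate is n + δ = 0.033 + 0.073 = 0.106.
MPK = 0.29·k^(0.29−1) = 0.29·1.631^(-0.71) ≈ 0.2049.
MPK > 0.106, so the economy is dynamically efficient (under-saving).

dynamically efficient; MPK ≈ 0.205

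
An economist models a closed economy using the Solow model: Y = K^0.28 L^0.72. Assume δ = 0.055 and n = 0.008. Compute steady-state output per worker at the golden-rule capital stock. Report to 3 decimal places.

y_gold ≈ 1.786

Break-even investment rate: n + δ = 0.008 + 0.055 = 0.063.
Setting f'(k) = n+δ gives 0.28·k^(0.28−1) = 0.063, hence k_gold = (0.28/0.063)^(1/0.72) ≈ 7.9386.
Output: y_gold = k_gold^0.28 = 7.9386^0.28 ≈ 1.7862.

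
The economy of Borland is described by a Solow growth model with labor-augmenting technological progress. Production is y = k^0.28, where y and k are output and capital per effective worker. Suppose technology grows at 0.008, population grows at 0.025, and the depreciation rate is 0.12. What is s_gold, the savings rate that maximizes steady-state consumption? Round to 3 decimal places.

Capital per effective worker breaks even when investment replaces (n + g + δ)·k; here n + g + δ = 0.153.
At the golden rule MPK = n+g+δ, and in any Cobb-Douglas steady state s = (n+g+δ)·k/y = MPK·k/y = capital's share 0.28.

s_gold = 0.280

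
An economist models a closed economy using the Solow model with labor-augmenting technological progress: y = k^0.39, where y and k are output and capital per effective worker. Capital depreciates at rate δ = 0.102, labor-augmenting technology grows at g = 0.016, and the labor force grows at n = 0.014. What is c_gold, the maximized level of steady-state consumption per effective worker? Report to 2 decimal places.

c_gold ≈ 1.22

Capital per effective worker breaks even when investment replaces (n + g + δ)·k; here n + g + δ = 0.132.
At the golden rule the marginal product of capital equals n+g+δ: 0.39·k^(0.39−1) = 0.132. Solving, k_gold = (0.39/0.132)^(1/0.61) ≈ 5.9060.
y_gold = 5.9060^0.39 ≈ 1.9990.
c_gold = y_gold − (n+g+δ)·k_gold = 1.9990 − 0.132·5.9060 ≈ 1.2194.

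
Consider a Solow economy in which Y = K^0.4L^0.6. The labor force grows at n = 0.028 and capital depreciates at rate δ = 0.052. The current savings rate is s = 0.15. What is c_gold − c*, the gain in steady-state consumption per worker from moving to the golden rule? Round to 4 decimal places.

Δc ≈ 0.4619

Break-even investment rate: n + δ = 0.028 + 0.052 = 0.08.
Current steady state (s = 0.15): k* = (0.15/0.08)^(1/0.6) ≈ 2.8510, y* = 2.8510^0.4 ≈ 1.5206, c* = (1−0.15)·1.5206 ≈ 1.2925.
Setting f'(k) = n+δ gives 0.4·k^(0.4−1) = 0.08, hence k_gold = (0.4/0.08)^(1/0.6) ≈ 14.6201.
y_gold = 14.6201^0.4 ≈ 2.9240, c_gold = y_gold − 0.08·k_gold ≈ 1.7544.
Gain: Δc = 1.7544 − 1.2925 ≈ 0.4619.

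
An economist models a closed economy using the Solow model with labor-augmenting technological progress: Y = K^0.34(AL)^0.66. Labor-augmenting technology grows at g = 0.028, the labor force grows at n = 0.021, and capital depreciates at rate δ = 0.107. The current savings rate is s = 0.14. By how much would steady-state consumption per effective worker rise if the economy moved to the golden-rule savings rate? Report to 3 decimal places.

Break-even investment rate: n + g + δ = 0.021 + 0.028 + 0.107 = 0.156.
Current steady state (s = 0.14): k* = (0.14/0.156)^(1/0.66) ≈ 0.8488, y* = 0.8488^0.34 ≈ 0.9458, c* = (1−0.14)·0.9458 ≈ 0.8134.
At the golden rule the marginal product of capital equals n+g+δ: 0.34·k^(0.34−1) = 0.156. Solving, k_gold = (0.34/0.156)^(1/0.66) ≈ 3.2558.
y_gold = 3.2558^0.34 ≈ 1.4938, c_gold = y_gold − 0.156·k_gold ≈ 0.9859.
Gain: Δc = 0.9859 − 0.8134 ≈ 0.1726.

Δc ≈ 0.173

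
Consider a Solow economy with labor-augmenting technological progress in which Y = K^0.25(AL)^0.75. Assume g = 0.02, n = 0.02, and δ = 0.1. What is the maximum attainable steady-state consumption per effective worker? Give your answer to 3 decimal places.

c_gold ≈ 0.910

Break-even investment rate: n + g + δ = 0.02 + 0.02 + 0.1 = 0.14.
Golden rule sets MPK = n+g+δ: 0.25·k^(0.25−1) = 0.14, so k_gold = (0.25/0.14)^(1/0.75) ≈ 2.1665.
y_gold = 2.1665^0.25 ≈ 1.2132.
c_gold = y_gold − (n+g+δ)·k_gold = 1.2132 − 0.14·2.1665 ≈ 0.9099.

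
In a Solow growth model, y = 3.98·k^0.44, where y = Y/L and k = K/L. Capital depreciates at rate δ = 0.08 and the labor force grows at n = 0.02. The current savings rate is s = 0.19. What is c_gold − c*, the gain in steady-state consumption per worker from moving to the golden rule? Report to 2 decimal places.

Δc ≈ 5.33

n + δ = 0.02 + 0.08 = 0.1.
Current steady state (s = 0.19): k* = (0.19·3.98/0.1)^(1/0.56) ≈ 37.0676, y* = 3.98·37.0676^0.44 ≈ 19.5092, c* = (1−0.19)·19.5092 ≈ 15.8025.
Maximizing c = f(k) − (n+δ)·k gives f'(k) = n+δ, i.e. 0.44·3.98·k^(0.44−1) = 0.1, so k_gold = (0.44·3.98/0.1)^(1/0.56) ≈ 166.0513.
y_gold = 3.98·166.0513^0.44 ≈ 37.7389, c_gold = y_gold − 0.1·k_gold ≈ 21.1338.
Gain: Δc = 21.1338 − 15.8025 ≈ 5.3313.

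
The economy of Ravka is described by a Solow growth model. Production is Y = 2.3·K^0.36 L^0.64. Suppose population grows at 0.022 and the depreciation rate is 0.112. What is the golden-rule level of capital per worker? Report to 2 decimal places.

k_gold ≈ 17.21

The effective depreciation rate is n + δ = 0.022 + 0.112 = 0.134.
Golden rule sets MPK = n+δ: 0.36·2.3·k^(0.36−1) = 0.134, so k_gold = (0.36·2.3/0.134)^(1/0.64) ≈ 17.2116.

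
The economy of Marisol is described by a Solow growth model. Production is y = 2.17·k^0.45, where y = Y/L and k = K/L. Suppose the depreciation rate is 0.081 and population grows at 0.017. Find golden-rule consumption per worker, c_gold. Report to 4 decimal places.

c_gold ≈ 7.8295

The effective depreciation rate is n + δ = 0.017 + 0.081 = 0.098.
At the golden rule the marginal product of capital equals n+δ: 0.45·2.17·k^(0.45−1) = 0.098. Solving, k_gold = (0.45·2.17/0.098)^(1/0.55) ≈ 65.3667.
y_gold = 2.17·65.3667^0.45 ≈ 14.2354.
c_gold = y_gold − (n+δ)·k_gold = 14.2354 − 0.098·65.3667 ≈ 7.8295.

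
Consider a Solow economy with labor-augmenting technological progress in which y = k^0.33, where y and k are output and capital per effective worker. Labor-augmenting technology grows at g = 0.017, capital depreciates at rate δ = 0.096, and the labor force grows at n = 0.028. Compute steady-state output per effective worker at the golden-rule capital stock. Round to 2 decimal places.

The effective depreciation rate is n + g + δ = 0.028 + 0.017 + 0.096 = 0.141.
At the golden rule the marginal product of capital equals n+g+δ: 0.33·k^(0.33−1) = 0.141. Solving, k_gold = (0.33/0.141)^(1/0.67) ≈ 3.5578.
Output: y_gold = k_gold^0.33 = 3.5578^0.33 ≈ 1.5202.

y_gold ≈ 1.52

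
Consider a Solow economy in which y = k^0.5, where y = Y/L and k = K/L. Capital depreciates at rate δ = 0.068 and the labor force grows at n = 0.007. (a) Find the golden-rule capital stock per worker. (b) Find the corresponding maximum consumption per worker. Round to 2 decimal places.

Break-even investment rate: n + δ = 0.007 + 0.068 = 0.075.
At the golden rule the marginal product of capital equals n+δ: 0.5·k^(0.5−1) = 0.075. Solving, k_gold = (0.5/0.075)^(1/0.5) ≈ 44.4444.
y_gold = 44.4444^0.5 ≈ 6.6667; c_gold = y_gold − 0.075·k_gold ≈ 3.3333.

(a) k_gold ≈ 44.44; (b) c_gold ≈ 3.33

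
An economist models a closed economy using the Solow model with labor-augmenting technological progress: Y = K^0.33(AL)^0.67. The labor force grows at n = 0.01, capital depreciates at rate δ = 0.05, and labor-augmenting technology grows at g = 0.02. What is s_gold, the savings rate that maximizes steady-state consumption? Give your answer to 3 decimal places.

s_gold = 0.330

Break-even investment rate: n + g + δ = 0.01 + 0.02 + 0.05 = 0.08.
At the golden rule MPK = n+g+δ, and in any Cobb-Douglas steady state s = (n+g+δ)·k/y = MPK·k/y = capital's share 0.33.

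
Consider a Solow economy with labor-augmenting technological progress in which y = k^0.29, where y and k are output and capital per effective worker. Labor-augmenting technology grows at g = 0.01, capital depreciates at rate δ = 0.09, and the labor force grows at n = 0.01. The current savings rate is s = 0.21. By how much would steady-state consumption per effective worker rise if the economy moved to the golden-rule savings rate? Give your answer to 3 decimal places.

Δc ≈ 0.026

The effective depreciation rate is n + g + δ = 0.01 + 0.01 + 0.09 = 0.11.
Current steady state (s = 0.21): k* = (0.21/0.11)^(1/0.71) ≈ 2.4862, y* = 2.4862^0.29 ≈ 1.3023, c* = (1−0.21)·1.3023 ≈ 1.0288.
Setting f'(k) = n+g+δ gives 0.29·k^(0.29−1) = 0.11, hence k_gold = (0.29/0.11)^(1/0.71) ≈ 3.9171.
y_gold = 3.9171^0.29 ≈ 1.4858, c_gold = y_gold − 0.11·k_gold ≈ 1.0549.
Gain: Δc = 1.0549 − 1.0288 ≈ 0.0261.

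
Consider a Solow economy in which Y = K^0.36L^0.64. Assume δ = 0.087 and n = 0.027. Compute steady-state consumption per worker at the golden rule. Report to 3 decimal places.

c_gold ≈ 1.222

Capital per worker breaks even when investment replaces (n + δ)·k; here n + δ = 0.114.
At the golden rule the marginal product of capital equals n+δ: 0.36·k^(0.36−1) = 0.114. Solving, k_gold = (0.36/0.114)^(1/0.64) ≈ 6.0299.
y_gold = 6.0299^0.36 ≈ 1.9095.
c_gold = y_gold − (n+δ)·k_gold = 1.9095 − 0.114·6.0299 ≈ 1.2221.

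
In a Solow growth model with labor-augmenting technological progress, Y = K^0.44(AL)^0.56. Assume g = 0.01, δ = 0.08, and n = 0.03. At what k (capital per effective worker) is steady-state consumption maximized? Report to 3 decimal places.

k_gold ≈ 10.177

Capital per effective worker breaks even when investment replaces (n + g + δ)·k; here n + g + δ = 0.12.
Setting f'(k) = n+g+δ gives 0.44·k^(0.44−1) = 0.12, hence k_gold = (0.44/0.12)^(1/0.56) ≈ 10.1772.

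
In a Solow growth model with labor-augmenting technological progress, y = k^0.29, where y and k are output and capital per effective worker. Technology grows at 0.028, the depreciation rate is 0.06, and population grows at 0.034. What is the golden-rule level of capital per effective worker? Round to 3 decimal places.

k_gold ≈ 3.386

n + g + δ = 0.034 + 0.028 + 0.06 = 0.122.
At the golden rule the marginal product of capital equals n+g+δ: 0.29·k^(0.29−1) = 0.122. Solving, k_gold = (0.29/0.122)^(1/0.71) ≈ 3.3856.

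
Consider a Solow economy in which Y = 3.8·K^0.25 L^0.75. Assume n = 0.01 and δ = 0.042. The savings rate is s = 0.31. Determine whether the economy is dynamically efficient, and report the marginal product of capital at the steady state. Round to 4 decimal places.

dynamically inefficient; MPK ≈ 0.0419

n + δ = 0.01 + 0.042 = 0.052.
Steady-state k*: s·A·k^0.25 = 0.052·k gives k* = (0.31·3.8/0.052)^(1/0.75) ≈ 64.0997.
MPK = 0.25·3.8·64.0997^(-0.75) ≈ 0.0419.
MPK < n+δ = 0.052, so the economy is dynamically inefficient (over-saving).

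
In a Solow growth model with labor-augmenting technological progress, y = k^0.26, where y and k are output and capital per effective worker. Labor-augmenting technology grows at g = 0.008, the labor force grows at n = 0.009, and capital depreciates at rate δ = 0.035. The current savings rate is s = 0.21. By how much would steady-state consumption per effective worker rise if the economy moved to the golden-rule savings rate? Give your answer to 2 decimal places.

The effective depreciation rate is n + g + δ = 0.009 + 0.008 + 0.035 = 0.052.
Current steady state (s = 0.21): k* = (0.21/0.052)^(1/0.74) ≈ 6.5949, y* = 6.5949^0.26 ≈ 1.6330, c* = (1−0.21)·1.6330 ≈ 1.2901.
Maximizing c = f(k) − (n+g+δ)·k gives f'(k) = n+g+δ, i.e. 0.26·k^(0.26−1) = 0.052, so k_gold = (0.26/0.052)^(1/0.74) ≈ 8.8014.
y_gold = 8.8014^0.26 ≈ 1.7603, c_gold = y_gold − 0.052·k_gold ≈ 1.3026.
Gain: Δc = 1.3026 − 1.2901 ≈ 0.0125.

Δc ≈ 0.01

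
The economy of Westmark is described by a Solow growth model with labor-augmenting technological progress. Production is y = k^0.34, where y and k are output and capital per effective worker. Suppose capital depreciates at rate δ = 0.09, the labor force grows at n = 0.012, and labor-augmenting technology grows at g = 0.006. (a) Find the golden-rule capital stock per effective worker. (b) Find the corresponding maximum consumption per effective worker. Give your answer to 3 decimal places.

The effective depreciation rate is n + g + δ = 0.012 + 0.006 + 0.09 = 0.108.
Setting f'(k) = n+g+δ gives 0.34·k^(0.34−1) = 0.108, hence k_gold = (0.34/0.108)^(1/0.66) ≈ 5.6837.
y_gold = 5.6837^0.34 ≈ 1.8054; c_gold = y_gold − 0.108·k_gold ≈ 1.1916.

(a) k_gold ≈ 5.684; (b) c_gold ≈ 1.192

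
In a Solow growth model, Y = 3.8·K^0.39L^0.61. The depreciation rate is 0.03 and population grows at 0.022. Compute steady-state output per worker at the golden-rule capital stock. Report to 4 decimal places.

y_gold ≈ 32.3542

n + δ = 0.022 + 0.03 = 0.052.
Setting f'(k) = n+δ gives 0.39·3.8·k^(0.39−1) = 0.052, hence k_gold = (0.39·3.8/0.052)^(1/0.61) ≈ 242.6563.
Output: y_gold = 3.8·k_gold^0.39 = 3.8·242.6563^0.39 ≈ 32.3542.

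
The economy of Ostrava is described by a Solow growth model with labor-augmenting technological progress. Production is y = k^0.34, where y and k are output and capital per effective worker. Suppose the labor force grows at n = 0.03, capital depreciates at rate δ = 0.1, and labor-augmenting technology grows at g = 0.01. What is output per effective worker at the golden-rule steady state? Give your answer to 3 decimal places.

y_gold ≈ 1.579

n + g + δ = 0.03 + 0.01 + 0.1 = 0.14.
Golden rule sets MPK = n+g+δ: 0.34·k^(0.34−1) = 0.14, so k_gold = (0.34/0.14)^(1/0.66) ≈ 3.8359.
Output: y_gold = k_gold^0.34 = 3.8359^0.34 ≈ 1.5795.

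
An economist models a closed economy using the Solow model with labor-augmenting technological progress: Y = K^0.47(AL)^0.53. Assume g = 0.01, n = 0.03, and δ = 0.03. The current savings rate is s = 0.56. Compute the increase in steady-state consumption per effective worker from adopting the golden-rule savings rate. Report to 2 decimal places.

n + g + δ = 0.03 + 0.01 + 0.03 = 0.07.
Current steady state (s = 0.56): k* = (0.56/0.07)^(1/0.53) ≈ 50.5759, y* = 50.5759^0.47 ≈ 6.3220, c* = (1−0.56)·6.3220 ≈ 2.7817.
Golden rule sets MPK = n+g+δ: 0.47·k^(0.47−1) = 0.07, so k_gold = (0.47/0.07)^(1/0.53) ≈ 36.3393.
y_gold = 36.3393^0.47 ≈ 5.4122, c_gold = y_gold − 0.07·k_gold ≈ 2.8685.
Gain: Δc = 2.8685 − 2.7817 ≈ 0.0868.

Δc ≈ 0.09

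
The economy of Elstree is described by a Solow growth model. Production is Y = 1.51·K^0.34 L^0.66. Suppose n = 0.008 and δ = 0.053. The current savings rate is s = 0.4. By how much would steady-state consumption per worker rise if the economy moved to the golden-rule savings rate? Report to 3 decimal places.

Δc ≈ 0.034

n + δ = 0.008 + 0.053 = 0.061.
Current steady state (s = 0.4): k* = (0.4·1.51/0.061)^(1/0.66) ≈ 32.2587, y* = 1.51·32.2587^0.34 ≈ 4.9195, c* = (1−0.4)·4.9195 ≈ 2.9517.
Maximizing c = f(k) − (n+δ)·k gives f'(k) = n+δ, i.e. 0.34·1.51·k^(0.34−1) = 0.061, so k_gold = (0.34·1.51/0.061)^(1/0.66) ≈ 25.2177.
y_gold = 1.51·25.2177^0.34 ≈ 4.5244, c_gold = y_gold − 0.061·k_gold ≈ 2.9861.
Gain: Δc = 2.9861 − 2.9517 ≈ 0.0344.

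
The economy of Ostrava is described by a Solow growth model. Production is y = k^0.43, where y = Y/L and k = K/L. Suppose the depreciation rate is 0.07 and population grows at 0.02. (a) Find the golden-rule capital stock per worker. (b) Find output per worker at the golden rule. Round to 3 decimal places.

(a) k_gold ≈ 15.546; (b) y_gold ≈ 3.254

The effective depreciation rate is n + δ = 0.02 + 0.07 = 0.09.
At the golden rule the marginal product of capital equals n+δ: 0.43·k^(0.43−1) = 0.09. Solving, k_gold = (0.43/0.09)^(1/0.57) ≈ 15.5462.
y_gold = 15.5462^0.43 ≈ 3.2539.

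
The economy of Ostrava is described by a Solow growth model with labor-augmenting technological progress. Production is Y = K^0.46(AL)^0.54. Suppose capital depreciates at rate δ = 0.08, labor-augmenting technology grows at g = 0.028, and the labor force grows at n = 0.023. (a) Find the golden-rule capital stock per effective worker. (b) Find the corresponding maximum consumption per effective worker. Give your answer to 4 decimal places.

Break-even investment rate: n + g + δ = 0.023 + 0.028 + 0.08 = 0.131.
Maximizing c = f(k) − (n+g+δ)·k gives f'(k) = n+g+δ, i.e. 0.46·k^(0.46−1) = 0.131, so k_gold = (0.46/0.131)^(1/0.54) ≈ 10.2367.
y_gold = 10.2367^0.46 ≈ 2.9152; c_gold = y_gold − 0.131·k_gold ≈ 1.5742.

(a) k_gold ≈ 10.2367; (b) c_gold ≈ 1.5742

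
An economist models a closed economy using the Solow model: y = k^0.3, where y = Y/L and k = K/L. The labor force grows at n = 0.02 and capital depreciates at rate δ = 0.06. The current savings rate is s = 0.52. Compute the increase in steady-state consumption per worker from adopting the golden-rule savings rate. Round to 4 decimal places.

Δc ≈ 0.1628

Capital per worker breaks even when investment replaces (n + δ)·k; here n + δ = 0.08.
Current steady state (s = 0.52): k* = (0.52/0.08)^(1/0.7) ≈ 14.4979, y* = 14.4979^0.3 ≈ 2.2304, c* = (1−0.52)·2.2304 ≈ 1.0706.
Golden rule sets MPK = n+δ: 0.3·k^(0.3−1) = 0.08, so k_gold = (0.3/0.08)^(1/0.7) ≈ 6.6076.
y_gold = 6.6076^0.3 ≈ 1.7620, c_gold = y_gold − 0.08·k_gold ≈ 1.2334.
Gain: Δc = 1.2334 − 1.0706 ≈ 0.1628.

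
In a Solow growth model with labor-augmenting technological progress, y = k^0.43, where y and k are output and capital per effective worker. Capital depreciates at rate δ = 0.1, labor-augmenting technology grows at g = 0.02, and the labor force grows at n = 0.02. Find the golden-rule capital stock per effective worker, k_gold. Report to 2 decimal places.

k_gold ≈ 7.16

Capital per effective worker breaks even when investment replaces (n + g + δ)·k; here n + g + δ = 0.14.
Setting f'(k) = n+g+δ gives 0.43·k^(0.43−1) = 0.14, hence k_gold = (0.43/0.14)^(1/0.57) ≈ 7.1612.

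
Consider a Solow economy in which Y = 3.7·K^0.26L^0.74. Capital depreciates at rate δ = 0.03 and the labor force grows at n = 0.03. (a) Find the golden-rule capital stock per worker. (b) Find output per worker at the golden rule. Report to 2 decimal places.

(a) k_gold ≈ 42.50; (b) y_gold ≈ 9.81

The effective depreciation rate is n + δ = 0.03 + 0.03 = 0.06.
Golden rule sets MPK = n+δ: 0.26·3.7·k^(0.26−1) = 0.06, so k_gold = (0.26·3.7/0.06)^(1/0.74) ≈ 42.5021.
y_gold = 3.7·42.5021^0.26 ≈ 9.8082.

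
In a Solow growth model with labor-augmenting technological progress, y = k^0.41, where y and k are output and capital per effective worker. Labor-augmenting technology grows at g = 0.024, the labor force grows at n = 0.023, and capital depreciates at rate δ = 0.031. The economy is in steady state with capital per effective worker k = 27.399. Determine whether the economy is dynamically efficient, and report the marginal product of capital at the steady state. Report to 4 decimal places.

Break-even investment rate: n + g + δ = 0.023 + 0.024 + 0.031 = 0.078.
MPK = 0.41·k^(0.41−1) = 0.41·27.399^(-0.59) ≈ 0.0581.
MPK < 0.078, so the economy is dynamically inefficient (over-saving).

dynamically inefficient; MPK ≈ 0.0581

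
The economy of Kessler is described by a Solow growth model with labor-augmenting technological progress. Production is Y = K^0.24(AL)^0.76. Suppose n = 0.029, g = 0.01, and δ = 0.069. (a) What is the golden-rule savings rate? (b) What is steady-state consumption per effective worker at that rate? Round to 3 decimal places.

Capital per effective worker breaks even when investment replaces (n + g + δ)·k; here n + g + δ = 0.108.
For Cobb-Douglas, s_gold equals capital's share: s_gold = 0.24.
At the golden rule the marginal product of capital equals n+g+δ: 0.24·k^(0.24−1) = 0.108. Solving, k_gold = (0.24/0.108)^(1/0.76) ≈ 2.8596.
y_gold = 2.8596^0.24 ≈ 1.2868; c_gold = (1−0.24)·y_gold ≈ 0.9780.

(a) s_gold = 0.240; (b) c_gold ≈ 0.978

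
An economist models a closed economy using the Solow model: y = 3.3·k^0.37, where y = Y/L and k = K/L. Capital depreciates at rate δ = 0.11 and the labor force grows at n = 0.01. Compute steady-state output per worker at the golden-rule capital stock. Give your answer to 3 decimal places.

y_gold ≈ 12.890

n + δ = 0.01 + 0.11 = 0.12.
At the golden rule the marginal product of capital equals n+δ: 0.37·3.3·k^(0.37−1) = 0.12. Solving, k_gold = (0.37·3.3/0.12)^(1/0.63) ≈ 39.7430.
Output: y_gold = 3.3·k_gold^0.37 = 3.3·39.7430^0.37 ≈ 12.8896.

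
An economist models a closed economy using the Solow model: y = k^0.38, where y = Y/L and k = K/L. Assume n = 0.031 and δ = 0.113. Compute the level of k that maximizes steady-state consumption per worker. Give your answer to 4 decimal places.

The effective depreciation rate is n + δ = 0.031 + 0.113 = 0.144.
Setting f'(k) = n+δ gives 0.38·k^(0.38−1) = 0.144, hence k_gold = (0.38/0.144)^(1/0.62) ≈ 4.7831.

k_gold ≈ 4.7831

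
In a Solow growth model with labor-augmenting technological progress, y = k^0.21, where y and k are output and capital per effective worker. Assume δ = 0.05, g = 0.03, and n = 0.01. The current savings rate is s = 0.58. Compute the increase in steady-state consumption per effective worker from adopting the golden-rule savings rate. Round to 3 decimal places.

n + g + δ = 0.01 + 0.03 + 0.05 = 0.09.
Current steady state (s = 0.58): k* = (0.58/0.09)^(1/0.79) ≈ 10.5751, y* = 10.5751^0.21 ≈ 1.6410, c* = (1−0.58)·1.6410 ≈ 0.6892.
At the golden rule the marginal product of capital equals n+g+δ: 0.21·k^(0.21−1) = 0.09. Solving, k_gold = (0.21/0.09)^(1/0.79) ≈ 2.9228.
y_gold = 2.9228^0.21 ≈ 1.2526, c_gold = y_gold − 0.09·k_gold ≈ 0.9896.
Gain: Δc = 0.9896 − 0.6892 ≈ 0.3004.

Δc ≈ 0.300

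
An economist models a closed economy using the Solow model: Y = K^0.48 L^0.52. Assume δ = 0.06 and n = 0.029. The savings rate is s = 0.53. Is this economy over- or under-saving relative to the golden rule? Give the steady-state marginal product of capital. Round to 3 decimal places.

The effective depreciation rate is n + δ = 0.029 + 0.06 = 0.089.
Steady-state k*: s·k^0.48 = 0.089·k gives k* = (0.53/0.089)^(1/0.52) ≈ 30.9147.
MPK = 0.48·30.9147^(-0.52) ≈ 0.0806.
MPK < n+δ = 0.089, so the economy is dynamically inefficient (over-saving).

over-saving; MPK ≈ 0.081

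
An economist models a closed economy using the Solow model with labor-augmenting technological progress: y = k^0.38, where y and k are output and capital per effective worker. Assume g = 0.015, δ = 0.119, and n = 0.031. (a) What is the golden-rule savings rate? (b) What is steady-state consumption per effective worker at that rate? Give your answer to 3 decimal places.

Capital per effective worker breaks even when investment replaces (n + g + δ)·k; here n + g + δ = 0.165.
For Cobb-Douglas, s_gold equals capital's share: s_gold = 0.38.
Golden rule sets MPK = n+g+δ: 0.38·k^(0.38−1) = 0.165, so k_gold = (0.38/0.165)^(1/0.62) ≈ 3.8402.
y_gold = 3.8402^0.38 ≈ 1.6675; c_gold = (1−0.38)·y_gold ≈ 1.0338.

(a) s_gold = 0.380; (b) c_gold ≈ 1.034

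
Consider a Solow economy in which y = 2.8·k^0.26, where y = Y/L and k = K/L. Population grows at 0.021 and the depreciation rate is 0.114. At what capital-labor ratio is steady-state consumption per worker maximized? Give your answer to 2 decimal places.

k_gold ≈ 9.75

The effective depreciation rate is n + δ = 0.021 + 0.114 = 0.135.
Golden rule sets MPK = n+δ: 0.26·2.8·k^(0.26−1) = 0.135, so k_gold = (0.26·2.8/0.135)^(1/0.74) ≈ 9.7480.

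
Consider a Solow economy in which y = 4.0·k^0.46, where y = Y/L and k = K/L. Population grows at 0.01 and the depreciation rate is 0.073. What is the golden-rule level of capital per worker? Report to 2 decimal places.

k_gold ≈ 310.54

Break-even investment rate: n + δ = 0.01 + 0.073 = 0.083.
Golden rule sets MPK = n+δ: 0.46·4.0·k^(0.46−1) = 0.083, so k_gold = (0.46·4.0/0.083)^(1/0.54) ≈ 310.5350.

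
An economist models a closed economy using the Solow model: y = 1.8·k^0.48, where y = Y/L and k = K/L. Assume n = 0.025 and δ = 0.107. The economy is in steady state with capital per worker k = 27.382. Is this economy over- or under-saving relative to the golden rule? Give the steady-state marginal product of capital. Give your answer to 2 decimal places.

The effective depreciation rate is n + δ = 0.025 + 0.107 = 0.132.
MPK = 0.48·1.8·k^(0.48−1) = 0.48·1.8·27.382^(-0.52) ≈ 0.1545.
MPK > 0.132, so the economy is dynamically efficient (under-saving).

under-saving; MPK ≈ 0.15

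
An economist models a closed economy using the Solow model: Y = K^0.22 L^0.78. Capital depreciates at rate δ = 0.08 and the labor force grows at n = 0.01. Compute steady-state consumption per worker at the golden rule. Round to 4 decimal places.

The effective depreciation rate is n + δ = 0.01 + 0.08 = 0.09.
Golden rule sets MPK = n+δ: 0.22·k^(0.22−1) = 0.09, so k_gold = (0.22/0.09)^(1/0.78) ≈ 3.1453.
y_gold = 3.1453^0.22 ≈ 1.2867.
c_gold = y_gold − (n+δ)·k_gold = 1.2867 − 0.09·3.1453 ≈ 1.0036.

c_gold ≈ 1.0036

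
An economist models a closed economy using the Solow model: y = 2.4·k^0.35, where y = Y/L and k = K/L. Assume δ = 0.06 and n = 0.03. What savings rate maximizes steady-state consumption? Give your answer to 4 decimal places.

s_gold = 0.3500

n + δ = 0.03 + 0.06 = 0.09.
At the golden rule MPK = n+δ, and in any Cobb-Douglas steady state s = (n+δ)·k/y = MPK·k/y = capital's share 0.35.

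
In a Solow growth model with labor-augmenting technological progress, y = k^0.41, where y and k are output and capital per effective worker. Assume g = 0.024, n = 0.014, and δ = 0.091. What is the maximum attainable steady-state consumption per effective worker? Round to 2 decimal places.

c_gold ≈ 1.32

The effective depreciation rate is n + g + δ = 0.014 + 0.024 + 0.091 = 0.129.
At the golden rule the marginal product of capital equals n+g+δ: 0.41·k^(0.41−1) = 0.129. Solving, k_gold = (0.41/0.129)^(1/0.59) ≈ 7.0987.
y_gold = 7.0987^0.41 ≈ 2.2335.
c_gold = y_gold − (n+g+δ)·k_gold = 2.2335 − 0.129·7.0987 ≈ 1.3178.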